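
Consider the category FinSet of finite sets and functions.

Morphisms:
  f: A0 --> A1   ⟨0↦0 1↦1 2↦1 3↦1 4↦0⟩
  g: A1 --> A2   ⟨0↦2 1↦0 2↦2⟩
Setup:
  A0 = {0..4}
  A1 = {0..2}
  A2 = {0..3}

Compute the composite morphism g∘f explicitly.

  0 f-->0 g-->2
  1 f-->1 g-->0
  2 f-->1 g-->0
  3 f-->1 g-->0
  4 f-->0 g-->2
composite: ⟨0↦2 1↦0 2↦0 3↦0 4↦2⟩

Answer: ⟨0↦2 1↦0 2↦0 3↦0 4↦2⟩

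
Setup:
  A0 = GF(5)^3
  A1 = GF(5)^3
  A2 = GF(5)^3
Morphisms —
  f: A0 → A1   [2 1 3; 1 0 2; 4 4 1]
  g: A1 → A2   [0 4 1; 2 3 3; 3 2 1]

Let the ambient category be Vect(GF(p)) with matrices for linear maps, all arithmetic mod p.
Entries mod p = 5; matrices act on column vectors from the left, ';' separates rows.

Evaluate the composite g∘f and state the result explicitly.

  e0=[1,0,0] f→[2,1,4] g→[3,4,2]
  e1=[0,1,0] f→[1,0,4] g→[4,4,2]
  e2=[0,0,1] f→[3,2,1] g→[4,0,4]
⟦path⟧: [3 4 4; 4 4 0; 2 2 4]

Answer: [3 4 4; 4 4 0; 2 2 4]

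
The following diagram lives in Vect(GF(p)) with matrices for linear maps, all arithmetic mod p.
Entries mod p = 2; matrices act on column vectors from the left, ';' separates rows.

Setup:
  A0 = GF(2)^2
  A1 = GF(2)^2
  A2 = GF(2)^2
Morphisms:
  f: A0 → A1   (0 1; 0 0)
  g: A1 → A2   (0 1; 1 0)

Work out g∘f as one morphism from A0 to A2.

Answer: (0 0; 0 1)

Derivation:
  e0=⟨1,0⟩ f→⟨0,0⟩ g→⟨0,0⟩
  e1=⟨0,1⟩ f→⟨1,0⟩ g→⟨0,1⟩
composite: (0 0; 0 1)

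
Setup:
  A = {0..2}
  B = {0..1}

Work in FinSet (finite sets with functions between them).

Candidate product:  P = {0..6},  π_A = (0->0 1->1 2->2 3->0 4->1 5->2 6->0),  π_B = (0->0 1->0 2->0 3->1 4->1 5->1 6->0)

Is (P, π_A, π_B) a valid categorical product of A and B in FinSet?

Answer: NOT A VALID PRODUCT — |P|=7 ≠ |A|·|B|=6

Work:
|A|·|B| = 3·2 = 6;  |P| = 7
  → cardinalities differ; no bijection possible.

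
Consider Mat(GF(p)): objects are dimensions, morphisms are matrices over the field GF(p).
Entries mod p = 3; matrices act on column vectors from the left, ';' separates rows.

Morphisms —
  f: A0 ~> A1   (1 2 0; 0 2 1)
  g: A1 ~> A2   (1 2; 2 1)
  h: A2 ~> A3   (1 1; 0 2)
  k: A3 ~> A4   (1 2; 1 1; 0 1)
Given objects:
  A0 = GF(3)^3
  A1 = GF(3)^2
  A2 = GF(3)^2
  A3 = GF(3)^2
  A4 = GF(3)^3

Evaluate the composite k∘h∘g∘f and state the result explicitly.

Answer: (2 0 1; 1 0 2; 1 0 2)

Derivation:
  e0=[1,0,0] f~>[1,0] g~>[1,2] h~>[0,1] k~>[2,1,1]
  e1=[0,1,0] f~>[2,2] g~>[0,0] h~>[0,0] k~>[0,0,0]
  e2=[0,0,1] f~>[0,1] g~>[2,1] h~>[0,2] k~>[1,2,2]
composite: (2 0 1; 1 0 2; 1 0 2)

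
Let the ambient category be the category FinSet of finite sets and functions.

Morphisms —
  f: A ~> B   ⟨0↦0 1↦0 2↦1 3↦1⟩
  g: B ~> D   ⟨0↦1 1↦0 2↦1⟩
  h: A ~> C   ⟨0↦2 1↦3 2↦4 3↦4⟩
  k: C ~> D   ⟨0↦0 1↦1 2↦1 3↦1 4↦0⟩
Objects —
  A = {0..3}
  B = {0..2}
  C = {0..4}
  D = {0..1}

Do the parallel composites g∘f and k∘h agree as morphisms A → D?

Answer: COMMUTES

Work:
Path 1 = f;g:
  0 f~>0 g~>1
  1 f~>0 g~>1
  2 f~>1 g~>0
  3 f~>1 g~>0
  result₁ = ⟨0↦1 1↦1 2↦0 3↦0⟩
Path 2 = h;k:
  0 h~>2 k~>1
  1 h~>3 k~>1
  2 h~>4 k~>0
  3 h~>4 k~>0
  result₂ = ⟨0↦1 1↦1 2↦0 3↦0⟩
Equal? same morphism ✓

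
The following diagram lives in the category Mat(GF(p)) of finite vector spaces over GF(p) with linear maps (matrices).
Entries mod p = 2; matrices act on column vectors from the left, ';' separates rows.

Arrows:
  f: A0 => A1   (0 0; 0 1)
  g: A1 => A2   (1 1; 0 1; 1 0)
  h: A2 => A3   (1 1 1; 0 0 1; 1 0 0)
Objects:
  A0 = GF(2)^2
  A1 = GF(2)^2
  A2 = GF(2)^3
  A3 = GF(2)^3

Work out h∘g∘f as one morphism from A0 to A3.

Answer: (0 0; 0 0; 0 1)

Work:
  e0=[1,0] f=>[0,0] g=>[0,0,0] h=>[0,0,0]
  e1=[0,1] f=>[0,1] g=>[1,1,0] h=>[0,0,1]
⟦path⟧: (0 0; 0 0; 0 1)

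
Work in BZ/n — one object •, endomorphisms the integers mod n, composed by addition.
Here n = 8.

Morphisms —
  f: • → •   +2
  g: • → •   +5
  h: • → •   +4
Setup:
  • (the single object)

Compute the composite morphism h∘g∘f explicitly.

Answer: +3

Derivation:
  0 +2≡2 +5≡7 +4≡3  (mod 8)
result: +3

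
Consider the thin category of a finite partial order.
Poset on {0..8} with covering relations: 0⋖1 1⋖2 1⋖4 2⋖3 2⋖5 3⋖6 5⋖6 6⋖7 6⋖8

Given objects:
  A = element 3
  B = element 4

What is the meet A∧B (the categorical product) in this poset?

Lower bounds of A=3 and B=4: {0,1}
  0 <= 1
  1 <= 1
glb = 1

Answer: A∧B = 1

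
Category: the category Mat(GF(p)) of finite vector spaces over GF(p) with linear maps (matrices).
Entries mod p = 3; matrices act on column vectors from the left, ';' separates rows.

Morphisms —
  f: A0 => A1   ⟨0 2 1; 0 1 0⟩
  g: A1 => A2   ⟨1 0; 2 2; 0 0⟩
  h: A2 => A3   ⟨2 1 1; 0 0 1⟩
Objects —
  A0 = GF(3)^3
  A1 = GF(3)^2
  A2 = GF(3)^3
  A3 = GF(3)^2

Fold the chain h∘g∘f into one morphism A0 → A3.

  e0=⟨1,0,0⟩ f=>⟨0,0⟩ g=>⟨0,0,0⟩ h=>⟨0,0⟩
  e1=⟨0,1,0⟩ f=>⟨2,1⟩ g=>⟨2,0,0⟩ h=>⟨1,0⟩
  e2=⟨0,0,1⟩ f=>⟨1,0⟩ g=>⟨1,2,0⟩ h=>⟨1,0⟩
composite: ⟨0 1 1; 0 0 0⟩

Answer: ⟨0 1 1; 0 0 0⟩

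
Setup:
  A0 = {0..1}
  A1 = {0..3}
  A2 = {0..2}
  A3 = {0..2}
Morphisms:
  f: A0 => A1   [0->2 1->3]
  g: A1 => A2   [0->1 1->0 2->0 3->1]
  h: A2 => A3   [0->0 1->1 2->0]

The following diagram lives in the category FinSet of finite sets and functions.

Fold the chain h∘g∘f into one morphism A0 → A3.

  0 f=>2 g=>0 h=>0
  1 f=>3 g=>1 h=>1
⟦path⟧: [0->0 1->1]

Answer: [0->0 1->1]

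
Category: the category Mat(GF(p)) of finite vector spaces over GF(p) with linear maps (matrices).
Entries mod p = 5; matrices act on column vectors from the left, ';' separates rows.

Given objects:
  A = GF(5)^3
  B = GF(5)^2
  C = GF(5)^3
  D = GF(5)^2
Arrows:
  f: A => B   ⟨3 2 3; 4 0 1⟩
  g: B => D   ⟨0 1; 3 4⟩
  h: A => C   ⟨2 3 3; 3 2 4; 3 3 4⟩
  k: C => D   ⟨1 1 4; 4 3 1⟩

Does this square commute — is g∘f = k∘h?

1) trace f;g:
  e0=⟨1,0,0⟩ f=>⟨3,4⟩ g=>⟨4,0⟩
  e1=⟨0,1,0⟩ f=>⟨2,0⟩ g=>⟨0,1⟩
  e2=⟨0,0,1⟩ f=>⟨3,1⟩ g=>⟨1,3⟩
  result₁ = ⟨4 0 1; 0 1 3⟩
2) trace h;k:
  e0=⟨1,0,0⟩ h=>⟨2,3,3⟩ k=>⟨2,0⟩
  e1=⟨0,1,0⟩ h=>⟨3,2,3⟩ k=>⟨2,1⟩
  e2=⟨0,0,1⟩ h=>⟨3,4,4⟩ k=>⟨3,3⟩
  result₂ = ⟨2 2 3; 0 1 3⟩
Equal? distinct morphisms ✗

Answer: DOES NOT COMMUTE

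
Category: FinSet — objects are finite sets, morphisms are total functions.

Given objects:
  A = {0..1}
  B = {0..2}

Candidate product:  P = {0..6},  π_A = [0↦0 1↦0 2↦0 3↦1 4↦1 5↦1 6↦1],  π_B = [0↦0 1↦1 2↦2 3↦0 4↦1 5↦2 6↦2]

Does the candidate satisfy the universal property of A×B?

Answer: NOT A VALID PRODUCT — |P|=7 ≠ |A|·|B|=6

Derivation:
|A|·|B| = 2·3 = 6;  |P| = 7
  → cardinalities differ; no bijection possible.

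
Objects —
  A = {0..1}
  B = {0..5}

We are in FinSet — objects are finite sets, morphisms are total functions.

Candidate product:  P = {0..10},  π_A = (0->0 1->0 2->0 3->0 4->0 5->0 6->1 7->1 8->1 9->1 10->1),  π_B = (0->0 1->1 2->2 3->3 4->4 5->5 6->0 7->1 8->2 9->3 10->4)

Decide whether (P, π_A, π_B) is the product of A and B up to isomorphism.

Answer: NOT A VALID PRODUCT — |P|=11 ≠ |A|·|B|=12

Trace:
|A|·|B| = 2·6 = 12;  |P| = 11
  → cardinalities differ; no bijection possible.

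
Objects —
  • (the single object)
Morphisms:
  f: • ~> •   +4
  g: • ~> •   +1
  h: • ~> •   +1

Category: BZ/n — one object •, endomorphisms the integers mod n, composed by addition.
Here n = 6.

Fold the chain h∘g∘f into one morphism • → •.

Answer: +0

Derivation:
  0 +4≡4 +1≡5 +1≡0  (mod 6)
result: +0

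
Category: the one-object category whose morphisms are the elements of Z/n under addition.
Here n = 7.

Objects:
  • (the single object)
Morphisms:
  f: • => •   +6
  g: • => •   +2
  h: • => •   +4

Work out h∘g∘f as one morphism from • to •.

Answer: +5

Work:
  0 +6≡6 +2≡1 +4≡5  (mod 7)
composite: +5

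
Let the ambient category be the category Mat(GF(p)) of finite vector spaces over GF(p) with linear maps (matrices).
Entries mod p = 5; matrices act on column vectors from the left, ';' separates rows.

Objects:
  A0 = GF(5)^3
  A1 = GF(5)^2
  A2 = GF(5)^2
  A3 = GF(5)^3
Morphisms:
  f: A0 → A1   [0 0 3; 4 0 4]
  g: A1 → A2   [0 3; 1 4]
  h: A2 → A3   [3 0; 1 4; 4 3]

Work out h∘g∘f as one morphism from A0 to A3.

Answer: [1 0 1; 1 0 3; 1 0 0]

Work:
  e0=⟨1,0,0⟩ f→⟨0,4⟩ g→⟨2,1⟩ h→⟨1,1,1⟩
  e1=⟨0,1,0⟩ f→⟨0,0⟩ g→⟨0,0⟩ h→⟨0,0,0⟩
  e2=⟨0,0,1⟩ f→⟨3,4⟩ g→⟨2,4⟩ h→⟨1,3,0⟩
result: [1 0 1; 1 0 3; 1 0 0]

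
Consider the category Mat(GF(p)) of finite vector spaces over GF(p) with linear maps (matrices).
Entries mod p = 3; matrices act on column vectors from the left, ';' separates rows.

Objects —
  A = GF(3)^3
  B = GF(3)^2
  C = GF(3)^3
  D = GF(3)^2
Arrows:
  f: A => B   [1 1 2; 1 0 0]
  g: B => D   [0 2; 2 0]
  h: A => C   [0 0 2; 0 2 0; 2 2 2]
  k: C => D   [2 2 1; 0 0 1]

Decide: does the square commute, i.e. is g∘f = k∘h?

1) trace f;g:
  e0=(1,0,0) f=>(1,1) g=>(2,2)
  e1=(0,1,0) f=>(1,0) g=>(0,2)
  e2=(0,0,1) f=>(2,0) g=>(0,1)
  composite₁ = [2 0 0; 2 2 1]
2) trace h;k:
  e0=(1,0,0) h=>(0,0,2) k=>(2,2)
  e1=(0,1,0) h=>(0,2,2) k=>(0,2)
  e2=(0,0,1) h=>(2,0,2) k=>(0,2)
  composite₂ = [2 0 0; 2 2 2]
Equal? distinct morphisms ✗

Answer: DOES NOT COMMUTE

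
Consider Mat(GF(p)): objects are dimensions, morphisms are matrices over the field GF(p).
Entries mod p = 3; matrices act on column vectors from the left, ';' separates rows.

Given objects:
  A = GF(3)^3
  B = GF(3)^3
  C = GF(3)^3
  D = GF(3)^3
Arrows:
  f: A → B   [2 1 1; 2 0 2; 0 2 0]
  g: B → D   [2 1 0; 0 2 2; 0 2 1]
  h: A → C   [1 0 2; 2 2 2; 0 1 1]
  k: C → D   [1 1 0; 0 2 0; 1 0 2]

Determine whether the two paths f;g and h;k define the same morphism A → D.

Answer: COMMUTES

Work:
Along f;g (path 1):
  e0=[1,0,0] f→[2,2,0] g→[0,1,1]
  e1=[0,1,0] f→[1,0,2] g→[2,1,2]
  e2=[0,0,1] f→[1,2,0] g→[1,1,1]
  composite₁ = [0 2 1; 1 1 1; 1 2 1]
Along h;k (path 2):
  e0=[1,0,0] h→[1,2,0] k→[0,1,1]
  e1=[0,1,0] h→[0,2,1] k→[2,1,2]
  e2=[0,0,1] h→[2,2,1] k→[1,1,1]
  composite₂ = [0 2 1; 1 1 1; 1 2 1]
Equal? YES — commutes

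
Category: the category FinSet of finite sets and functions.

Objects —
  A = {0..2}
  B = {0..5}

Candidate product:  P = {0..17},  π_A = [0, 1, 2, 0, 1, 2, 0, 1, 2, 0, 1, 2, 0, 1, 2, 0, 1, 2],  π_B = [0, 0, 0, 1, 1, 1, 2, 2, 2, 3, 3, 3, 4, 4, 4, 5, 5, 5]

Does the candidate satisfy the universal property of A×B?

|A|·|B| = 3·6 = 18;  |P| = 18
Check the pairing map k ↦ (π_A(k), π_B(k)):
  0 ↦ (0,0)
  1 ↦ (1,0)
  2 ↦ (2,0)
  3 ↦ (0,1)
  4 ↦ (1,1)
  5 ↦ (2,1)
  6 ↦ (0,2)
  7 ↦ (1,2)
  8 ↦ (2,2)
  9 ↦ (0,3)
  10 ↦ (1,3)
  11 ↦ (2,3)
  12 ↦ (0,4)
  13 ↦ (1,4)
  14 ↦ (2,4)
  15 ↦ (0,5)
  16 ↦ (1,5)
  17 ↦ (2,5)
distinct pairs in image: 18 / 18 needed
  → bijection onto A×B; projections well-typed.

Answer: VALID PRODUCT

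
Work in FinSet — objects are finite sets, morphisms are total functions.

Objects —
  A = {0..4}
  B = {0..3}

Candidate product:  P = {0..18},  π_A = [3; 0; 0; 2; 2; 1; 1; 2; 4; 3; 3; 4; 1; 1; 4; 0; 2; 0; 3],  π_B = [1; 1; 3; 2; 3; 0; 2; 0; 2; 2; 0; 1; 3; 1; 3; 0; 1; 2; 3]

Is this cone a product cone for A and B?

|A|·|B| = 5·4 = 20;  |P| = 19
  → cardinalities differ; no bijection possible.

Answer: NOT A VALID PRODUCT — |P|=19 ≠ |A|·|B|=20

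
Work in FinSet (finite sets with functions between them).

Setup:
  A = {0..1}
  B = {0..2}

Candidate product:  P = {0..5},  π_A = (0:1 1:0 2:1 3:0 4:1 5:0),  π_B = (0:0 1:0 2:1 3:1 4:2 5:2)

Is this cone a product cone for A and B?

|A|·|B| = 2·3 = 6;  |P| = 6
Check the pairing map k ↦ (π_A(k), π_B(k)):
  0 : (1,0)
  1 : (0,0)
  2 : (1,1)
  3 : (0,1)
  4 : (1,2)
  5 : (0,2)
distinct pairs in image: 6 / 6 needed
  → bijection onto A×B; projections well-typed.

Answer: VALID PRODUCT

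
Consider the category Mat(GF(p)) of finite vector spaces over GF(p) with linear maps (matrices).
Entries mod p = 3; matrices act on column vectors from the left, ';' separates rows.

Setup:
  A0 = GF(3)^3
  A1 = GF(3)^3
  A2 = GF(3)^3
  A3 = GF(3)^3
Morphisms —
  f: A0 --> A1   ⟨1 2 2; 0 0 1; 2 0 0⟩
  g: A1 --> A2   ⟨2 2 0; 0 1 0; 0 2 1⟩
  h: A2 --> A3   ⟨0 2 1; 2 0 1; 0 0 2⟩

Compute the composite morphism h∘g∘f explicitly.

Answer: ⟨2 0 1; 0 2 2; 1 0 1⟩

Trace:
  e0=⟨1,0,0⟩ f-->⟨1,0,2⟩ g-->⟨2,0,2⟩ h-->⟨2,0,1⟩
  e1=⟨0,1,0⟩ f-->⟨2,0,0⟩ g-->⟨1,0,0⟩ h-->⟨0,2,0⟩
  e2=⟨0,0,1⟩ f-->⟨2,1,0⟩ g-->⟨0,1,2⟩ h-->⟨1,2,1⟩
composite: ⟨2 0 1; 0 2 2; 1 0 1⟩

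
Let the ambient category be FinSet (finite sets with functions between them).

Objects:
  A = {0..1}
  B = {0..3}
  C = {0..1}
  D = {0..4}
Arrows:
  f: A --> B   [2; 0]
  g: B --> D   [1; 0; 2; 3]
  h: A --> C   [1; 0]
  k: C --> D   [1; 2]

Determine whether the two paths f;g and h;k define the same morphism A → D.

Path 1 = f;g:
  0 f-->2 g-->2
  1 f-->0 g-->1
  result₁ = [2; 1]
Path 2 = h;k:
  0 h-->1 k-->2
  1 h-->0 k-->1
  result₂ = [2; 1]
Equal? YES — commutes

Answer: COMMUTES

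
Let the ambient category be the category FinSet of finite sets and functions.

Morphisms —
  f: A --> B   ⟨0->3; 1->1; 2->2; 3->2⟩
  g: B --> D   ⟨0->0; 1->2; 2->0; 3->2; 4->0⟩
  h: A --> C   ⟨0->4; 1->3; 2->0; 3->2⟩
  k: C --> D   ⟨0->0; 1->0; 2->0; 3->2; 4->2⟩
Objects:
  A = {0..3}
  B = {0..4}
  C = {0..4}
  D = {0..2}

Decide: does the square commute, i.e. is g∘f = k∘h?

Answer: COMMUTES

Work:
1) trace f;g:
  0 f-->3 g-->2
  1 f-->1 g-->2
  2 f-->2 g-->0
  3 f-->2 g-->0
  result₁ = ⟨0->2; 1->2; 2->0; 3->0⟩
2) trace h;k:
  0 h-->4 k-->2
  1 h-->3 k-->2
  2 h-->0 k-->0
  3 h-->2 k-->0
  result₂ = ⟨0->2; 1->2; 2->0; 3->0⟩
Equal? equal; square commutes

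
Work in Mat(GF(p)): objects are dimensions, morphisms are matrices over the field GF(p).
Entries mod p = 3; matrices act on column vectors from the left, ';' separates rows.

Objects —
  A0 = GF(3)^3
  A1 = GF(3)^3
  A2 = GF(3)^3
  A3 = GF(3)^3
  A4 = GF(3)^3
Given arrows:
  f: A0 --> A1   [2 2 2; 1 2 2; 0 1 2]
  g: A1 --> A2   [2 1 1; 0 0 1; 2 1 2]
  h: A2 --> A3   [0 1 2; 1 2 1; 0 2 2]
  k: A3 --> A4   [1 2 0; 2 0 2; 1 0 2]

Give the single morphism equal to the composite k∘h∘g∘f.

Answer: [0 0 0; 1 1 2; 0 2 1]

Trace:
  e0=⟨1,0,0⟩ f-->⟨2,1,0⟩ g-->⟨2,0,2⟩ h-->⟨1,1,1⟩ k-->⟨0,1,0⟩
  e1=⟨0,1,0⟩ f-->⟨2,2,1⟩ g-->⟨1,1,2⟩ h-->⟨2,2,0⟩ k-->⟨0,1,2⟩
  e2=⟨0,0,1⟩ f-->⟨2,2,2⟩ g-->⟨2,2,1⟩ h-->⟨1,1,0⟩ k-->⟨0,2,1⟩
result: [0 0 0; 1 1 2; 0 2 1]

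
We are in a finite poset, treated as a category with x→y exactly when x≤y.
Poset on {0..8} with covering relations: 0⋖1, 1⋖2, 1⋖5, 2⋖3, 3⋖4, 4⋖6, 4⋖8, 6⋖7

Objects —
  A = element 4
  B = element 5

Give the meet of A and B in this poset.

{x : x<=A ∧ x<=B} = {0,1}  (A=4, B=5)
  0 <= 1
  1 <= 1
glb = 1

Answer: A∧B = 1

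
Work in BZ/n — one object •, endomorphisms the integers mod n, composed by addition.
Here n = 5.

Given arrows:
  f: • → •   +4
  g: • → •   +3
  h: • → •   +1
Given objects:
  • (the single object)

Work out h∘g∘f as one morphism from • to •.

  0 +4≡4 +3≡2 +1≡3  (mod 5)
⟦path⟧: +3

Answer: +3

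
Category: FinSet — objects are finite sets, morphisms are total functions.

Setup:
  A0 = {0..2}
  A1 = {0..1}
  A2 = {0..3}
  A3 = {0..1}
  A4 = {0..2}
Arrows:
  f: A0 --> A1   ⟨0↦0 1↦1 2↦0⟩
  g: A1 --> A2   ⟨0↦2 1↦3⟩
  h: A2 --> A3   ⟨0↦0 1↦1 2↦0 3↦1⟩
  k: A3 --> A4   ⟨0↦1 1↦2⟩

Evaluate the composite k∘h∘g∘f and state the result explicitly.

Answer: ⟨0↦1 1↦2 2↦1⟩

Derivation:
  0 f-->0 g-->2 h-->0 k-->1
  1 f-->1 g-->3 h-->1 k-->2
  2 f-->0 g-->2 h-->0 k-->1
result: ⟨0↦1 1↦2 2↦1⟩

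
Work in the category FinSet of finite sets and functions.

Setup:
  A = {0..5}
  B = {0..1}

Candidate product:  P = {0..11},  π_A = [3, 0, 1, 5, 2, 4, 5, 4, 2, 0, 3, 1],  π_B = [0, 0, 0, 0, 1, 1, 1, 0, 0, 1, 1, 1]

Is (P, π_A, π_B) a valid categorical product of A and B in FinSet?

|A|·|B| = 6·2 = 12;  |P| = 12
Check the pairing map k ↦ (π_A(k), π_B(k)):
  0 ↦ (3,0)
  1 ↦ (0,0)
  2 ↦ (1,0)
  3 ↦ (5,0)
  4 ↦ (2,1)
  5 ↦ (4,1)
  6 ↦ (5,1)
  7 ↦ (4,0)
  8 ↦ (2,0)
  9 ↦ (0,1)
  10 ↦ (3,1)
  11 ↦ (1,1)
distinct pairs in image: 12 / 12 needed
  → bijection onto A×B; projections well-typed.

Answer: VALID PRODUCT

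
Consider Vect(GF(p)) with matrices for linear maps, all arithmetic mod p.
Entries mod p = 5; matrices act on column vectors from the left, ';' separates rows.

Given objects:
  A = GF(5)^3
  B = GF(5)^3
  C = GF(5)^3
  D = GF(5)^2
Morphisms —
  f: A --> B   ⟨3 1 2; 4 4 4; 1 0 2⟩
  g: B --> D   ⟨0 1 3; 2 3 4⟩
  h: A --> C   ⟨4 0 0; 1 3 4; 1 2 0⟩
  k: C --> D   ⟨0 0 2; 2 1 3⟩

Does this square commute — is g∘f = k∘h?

Answer: COMMUTES

Derivation:
1) trace f;g:
  e0=(1,0,0) f-->(3,4,1) g-->(2,2)
  e1=(0,1,0) f-->(1,4,0) g-->(4,4)
  e2=(0,0,1) f-->(2,4,2) g-->(0,4)
  result₁ = ⟨2 4 0; 2 4 4⟩
2) trace h;k:
  e0=(1,0,0) h-->(4,1,1) k-->(2,2)
  e1=(0,1,0) h-->(0,3,2) k-->(4,4)
  e2=(0,0,1) h-->(0,4,0) k-->(0,4)
  result₂ = ⟨2 4 0; 2 4 4⟩
Equal? equal; square commutes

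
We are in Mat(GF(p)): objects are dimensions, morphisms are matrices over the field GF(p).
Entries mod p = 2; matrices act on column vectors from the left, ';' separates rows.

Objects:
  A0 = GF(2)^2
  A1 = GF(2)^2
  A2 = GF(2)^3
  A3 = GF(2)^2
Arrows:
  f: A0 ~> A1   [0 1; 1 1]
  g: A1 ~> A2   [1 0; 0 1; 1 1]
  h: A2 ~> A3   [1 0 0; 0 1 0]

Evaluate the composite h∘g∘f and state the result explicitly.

Answer: [0 1; 1 1]

Trace:
  e0=[1,0] f~>[0,1] g~>[0,1,1] h~>[0,1]
  e1=[0,1] f~>[1,1] g~>[1,1,0] h~>[1,1]
composite: [0 1; 1 1]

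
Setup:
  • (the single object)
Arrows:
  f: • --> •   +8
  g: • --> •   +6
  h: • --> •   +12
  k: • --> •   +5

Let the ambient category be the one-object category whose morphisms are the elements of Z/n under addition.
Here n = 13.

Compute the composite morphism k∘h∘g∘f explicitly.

  0 +8≡8 +6≡1 +12≡0 +5≡5  (mod 13)
result: +5

Answer: +5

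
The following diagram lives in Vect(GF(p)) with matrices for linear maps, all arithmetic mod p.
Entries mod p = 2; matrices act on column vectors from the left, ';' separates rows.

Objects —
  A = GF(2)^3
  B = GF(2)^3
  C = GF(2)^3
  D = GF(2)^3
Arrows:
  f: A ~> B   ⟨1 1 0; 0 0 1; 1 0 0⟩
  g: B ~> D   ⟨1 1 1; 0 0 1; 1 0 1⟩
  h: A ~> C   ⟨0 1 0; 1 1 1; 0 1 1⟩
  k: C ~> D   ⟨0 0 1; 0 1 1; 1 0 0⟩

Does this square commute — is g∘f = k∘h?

1) trace f;g:
  e0=(1,0,0) f~>(1,0,1) g~>(0,1,0)
  e1=(0,1,0) f~>(1,0,0) g~>(1,0,1)
  e2=(0,0,1) f~>(0,1,0) g~>(1,0,0)
  ⟦path⟧₁ = ⟨0 1 1; 1 0 0; 0 1 0⟩
2) trace h;k:
  e0=(1,0,0) h~>(0,1,0) k~>(0,1,0)
  e1=(0,1,0) h~>(1,1,1) k~>(1,0,1)
  e2=(0,0,1) h~>(0,1,1) k~>(1,0,0)
  ⟦path⟧₂ = ⟨0 1 1; 1 0 0; 0 1 0⟩
Equal? same morphism ✓

Answer: COMMUTES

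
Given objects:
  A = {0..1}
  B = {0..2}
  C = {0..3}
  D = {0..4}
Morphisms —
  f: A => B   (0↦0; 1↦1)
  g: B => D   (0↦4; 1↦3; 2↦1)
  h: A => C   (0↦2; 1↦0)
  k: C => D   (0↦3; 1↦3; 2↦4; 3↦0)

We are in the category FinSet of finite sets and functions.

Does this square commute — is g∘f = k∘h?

Answer: COMMUTES

Derivation:
1) trace f;g:
  0 f=>0 g=>4
  1 f=>1 g=>3
  ⟦path⟧₁ = (0↦4; 1↦3)
2) trace h;k:
  0 h=>2 k=>4
  1 h=>0 k=>3
  ⟦path⟧₂ = (0↦4; 1↦3)
Equal? YES — commutes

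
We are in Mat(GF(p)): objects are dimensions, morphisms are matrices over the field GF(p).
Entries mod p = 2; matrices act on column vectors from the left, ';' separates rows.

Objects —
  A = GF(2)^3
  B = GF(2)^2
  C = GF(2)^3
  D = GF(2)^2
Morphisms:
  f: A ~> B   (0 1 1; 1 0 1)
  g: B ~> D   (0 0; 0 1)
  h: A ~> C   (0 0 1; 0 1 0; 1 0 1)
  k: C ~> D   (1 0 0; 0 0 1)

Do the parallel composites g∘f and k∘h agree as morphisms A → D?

Along f;g (path 1):
  e0=⟨1,0,0⟩ f~>⟨0,1⟩ g~>⟨0,1⟩
  e1=⟨0,1,0⟩ f~>⟨1,0⟩ g~>⟨0,0⟩
  e2=⟨0,0,1⟩ f~>⟨1,1⟩ g~>⟨0,1⟩
  ⟦path⟧₁ = (0 0 0; 1 0 1)
Along h;k (path 2):
  e0=⟨1,0,0⟩ h~>⟨0,0,1⟩ k~>⟨0,1⟩
  e1=⟨0,1,0⟩ h~>⟨0,1,0⟩ k~>⟨0,0⟩
  e2=⟨0,0,1⟩ h~>⟨1,0,1⟩ k~>⟨1,1⟩
  ⟦path⟧₂ = (0 0 1; 1 0 1)
Equal? differ; not commutative

Answer: DOES NOT COMMUTE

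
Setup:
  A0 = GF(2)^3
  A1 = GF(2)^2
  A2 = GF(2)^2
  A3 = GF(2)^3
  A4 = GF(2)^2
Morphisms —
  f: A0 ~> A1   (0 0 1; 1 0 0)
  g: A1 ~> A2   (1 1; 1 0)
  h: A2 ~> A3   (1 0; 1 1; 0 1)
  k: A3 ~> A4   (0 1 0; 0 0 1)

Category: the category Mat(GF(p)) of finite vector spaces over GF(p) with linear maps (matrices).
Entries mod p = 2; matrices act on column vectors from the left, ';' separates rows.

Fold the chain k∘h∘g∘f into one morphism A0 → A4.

  e0=[1,0,0] f~>[0,1] g~>[1,0] h~>[1,1,0] k~>[1,0]
  e1=[0,1,0] f~>[0,0] g~>[0,0] h~>[0,0,0] k~>[0,0]
  e2=[0,0,1] f~>[1,0] g~>[1,1] h~>[1,0,1] k~>[0,1]
composite: (1 0 0; 0 0 1)

Answer: (1 0 0; 0 0 1)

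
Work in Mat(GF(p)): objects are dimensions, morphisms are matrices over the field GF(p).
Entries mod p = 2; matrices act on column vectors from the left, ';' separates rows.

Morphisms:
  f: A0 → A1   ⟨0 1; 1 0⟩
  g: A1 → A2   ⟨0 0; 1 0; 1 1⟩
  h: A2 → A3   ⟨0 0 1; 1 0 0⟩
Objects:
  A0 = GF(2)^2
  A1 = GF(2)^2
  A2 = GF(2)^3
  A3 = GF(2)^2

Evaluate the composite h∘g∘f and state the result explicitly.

Answer: ⟨1 1; 0 0⟩

Work:
  e0=(1,0) f→(0,1) g→(0,0,1) h→(1,0)
  e1=(0,1) f→(1,0) g→(0,1,1) h→(1,0)
result: ⟨1 1; 0 0⟩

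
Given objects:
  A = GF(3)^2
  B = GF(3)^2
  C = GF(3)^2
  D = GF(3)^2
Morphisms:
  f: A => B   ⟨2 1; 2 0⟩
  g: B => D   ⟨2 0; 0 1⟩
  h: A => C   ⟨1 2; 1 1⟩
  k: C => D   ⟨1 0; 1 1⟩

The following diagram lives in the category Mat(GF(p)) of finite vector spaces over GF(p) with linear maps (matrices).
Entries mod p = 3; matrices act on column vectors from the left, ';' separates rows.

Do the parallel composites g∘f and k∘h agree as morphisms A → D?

Answer: COMMUTES

Trace:
Along f;g (path 1):
  e0=⟨1,0⟩ f=>⟨2,2⟩ g=>⟨1,2⟩
  e1=⟨0,1⟩ f=>⟨1,0⟩ g=>⟨2,0⟩
  result₁ = ⟨1 2; 2 0⟩
Along h;k (path 2):
  e0=⟨1,0⟩ h=>⟨1,1⟩ k=>⟨1,2⟩
  e1=⟨0,1⟩ h=>⟨2,1⟩ k=>⟨2,0⟩
  result₂ = ⟨1 2; 2 0⟩
Equal? equal; square commutes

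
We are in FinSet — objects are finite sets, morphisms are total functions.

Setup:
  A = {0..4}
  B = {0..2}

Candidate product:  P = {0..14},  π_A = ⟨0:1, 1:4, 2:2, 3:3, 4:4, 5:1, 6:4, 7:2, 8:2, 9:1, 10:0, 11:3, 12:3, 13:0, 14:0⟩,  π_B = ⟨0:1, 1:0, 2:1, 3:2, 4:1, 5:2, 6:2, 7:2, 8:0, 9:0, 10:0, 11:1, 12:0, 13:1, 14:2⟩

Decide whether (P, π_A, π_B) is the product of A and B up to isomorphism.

|A|·|B| = 5·3 = 15;  |P| = 15
Check the pairing map k ↦ (π_A(k), π_B(k)):
  0 : (1,1)
  1 : (4,0)
  2 : (2,1)
  3 : (3,2)
  4 : (4,1)
  5 : (1,2)
  6 : (4,2)
  7 : (2,2)
  8 : (2,0)
  9 : (1,0)
  10 : (0,0)
  11 : (3,1)
  12 : (3,0)
  13 : (0,1)
  14 : (0,2)
distinct pairs in image: 15 / 15 needed
  → bijection onto A×B; projections well-typed.

Answer: VALID PRODUCT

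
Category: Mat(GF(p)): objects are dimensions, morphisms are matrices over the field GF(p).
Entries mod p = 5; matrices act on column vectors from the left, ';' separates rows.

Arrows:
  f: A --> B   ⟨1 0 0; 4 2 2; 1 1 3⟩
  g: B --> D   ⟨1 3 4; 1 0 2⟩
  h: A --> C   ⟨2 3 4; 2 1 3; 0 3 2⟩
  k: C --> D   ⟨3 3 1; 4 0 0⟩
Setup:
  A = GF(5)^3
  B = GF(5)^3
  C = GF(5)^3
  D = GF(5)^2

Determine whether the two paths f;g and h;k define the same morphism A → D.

Path 1 = f;g:
  e0=(1,0,0) f-->(1,4,1) g-->(2,3)
  e1=(0,1,0) f-->(0,2,1) g-->(0,2)
  e2=(0,0,1) f-->(0,2,3) g-->(3,1)
  result₁ = ⟨2 0 3; 3 2 1⟩
Path 2 = h;k:
  e0=(1,0,0) h-->(2,2,0) k-->(2,3)
  e1=(0,1,0) h-->(3,1,3) k-->(0,2)
  e2=(0,0,1) h-->(4,3,2) k-->(3,1)
  result₂ = ⟨2 0 3; 3 2 1⟩
Equal? equal; square commutes

Answer: COMMUTES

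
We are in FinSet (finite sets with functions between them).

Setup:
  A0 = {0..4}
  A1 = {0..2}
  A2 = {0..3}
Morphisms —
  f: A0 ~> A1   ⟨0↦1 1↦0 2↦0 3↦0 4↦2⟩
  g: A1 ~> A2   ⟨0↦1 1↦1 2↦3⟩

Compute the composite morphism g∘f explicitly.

  0 f~>1 g~>1
  1 f~>0 g~>1
  2 f~>0 g~>1
  3 f~>0 g~>1
  4 f~>2 g~>3
⟦path⟧: ⟨0↦1 1↦1 2↦1 3↦1 4↦3⟩

Answer: ⟨0↦1 1↦1 2↦1 3↦1 4↦3⟩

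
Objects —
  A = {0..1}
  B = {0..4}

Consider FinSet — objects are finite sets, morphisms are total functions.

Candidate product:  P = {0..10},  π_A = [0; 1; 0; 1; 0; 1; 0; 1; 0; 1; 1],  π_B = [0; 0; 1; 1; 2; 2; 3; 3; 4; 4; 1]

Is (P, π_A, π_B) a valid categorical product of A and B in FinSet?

Answer: NOT A VALID PRODUCT — |P|=11 ≠ |A|·|B|=10

Work:
|A|·|B| = 2·5 = 10;  |P| = 11
  → cardinalities differ; no bijection possible.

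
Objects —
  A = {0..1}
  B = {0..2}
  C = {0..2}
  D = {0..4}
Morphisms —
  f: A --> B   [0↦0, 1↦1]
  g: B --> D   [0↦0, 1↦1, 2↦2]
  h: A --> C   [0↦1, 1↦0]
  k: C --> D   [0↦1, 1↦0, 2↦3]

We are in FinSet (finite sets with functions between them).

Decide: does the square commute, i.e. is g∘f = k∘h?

Along f;g (path 1):
  0 f-->0 g-->0
  1 f-->1 g-->1
  composite₁ = [0↦0, 1↦1]
Along h;k (path 2):
  0 h-->1 k-->0
  1 h-->0 k-->1
  composite₂ = [0↦0, 1↦1]
Equal? same morphism ✓

Answer: COMMUTES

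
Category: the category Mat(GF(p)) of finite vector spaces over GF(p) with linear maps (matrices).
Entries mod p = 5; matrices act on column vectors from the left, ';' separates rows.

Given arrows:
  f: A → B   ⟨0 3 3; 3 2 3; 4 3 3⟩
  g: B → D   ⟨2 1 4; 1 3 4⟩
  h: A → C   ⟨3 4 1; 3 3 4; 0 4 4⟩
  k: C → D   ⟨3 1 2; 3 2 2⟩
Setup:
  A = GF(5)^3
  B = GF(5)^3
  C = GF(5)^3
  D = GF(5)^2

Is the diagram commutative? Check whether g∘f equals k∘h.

Path 1 = f;g:
  e0=[1,0,0] f→[0,3,4] g→[4,0]
  e1=[0,1,0] f→[3,2,3] g→[0,1]
  e2=[0,0,1] f→[3,3,3] g→[1,4]
  composite₁ = ⟨4 0 1; 0 1 4⟩
Path 2 = h;k:
  e0=[1,0,0] h→[3,3,0] k→[2,0]
  e1=[0,1,0] h→[4,3,4] k→[3,1]
  e2=[0,0,1] h→[1,4,4] k→[0,4]
  composite₂ = ⟨2 3 0; 0 1 4⟩
Equal? differ; not commutative

Answer: DOES NOT COMMUTE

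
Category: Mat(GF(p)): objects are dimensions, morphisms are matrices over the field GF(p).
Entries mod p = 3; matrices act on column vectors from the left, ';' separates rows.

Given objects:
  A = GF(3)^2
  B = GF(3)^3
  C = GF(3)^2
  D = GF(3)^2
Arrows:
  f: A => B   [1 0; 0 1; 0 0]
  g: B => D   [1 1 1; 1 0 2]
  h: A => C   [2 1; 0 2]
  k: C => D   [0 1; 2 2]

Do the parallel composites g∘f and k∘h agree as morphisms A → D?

1) trace f;g:
  e0=[1,0] f=>[1,0,0] g=>[1,1]
  e1=[0,1] f=>[0,1,0] g=>[1,0]
  result₁ = [1 1; 1 0]
2) trace h;k:
  e0=[1,0] h=>[2,0] k=>[0,1]
  e1=[0,1] h=>[1,2] k=>[2,0]
  result₂ = [0 2; 1 0]
Equal? NO — does not commute

Answer: DOES NOT COMMUTE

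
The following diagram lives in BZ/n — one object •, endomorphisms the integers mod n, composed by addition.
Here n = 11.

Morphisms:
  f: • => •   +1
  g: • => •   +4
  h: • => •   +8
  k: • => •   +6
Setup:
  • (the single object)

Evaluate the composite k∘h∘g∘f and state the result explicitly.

  0 +1≡1 +4≡5 +8≡2 +6≡8  (mod 11)
result: +8

Answer: +8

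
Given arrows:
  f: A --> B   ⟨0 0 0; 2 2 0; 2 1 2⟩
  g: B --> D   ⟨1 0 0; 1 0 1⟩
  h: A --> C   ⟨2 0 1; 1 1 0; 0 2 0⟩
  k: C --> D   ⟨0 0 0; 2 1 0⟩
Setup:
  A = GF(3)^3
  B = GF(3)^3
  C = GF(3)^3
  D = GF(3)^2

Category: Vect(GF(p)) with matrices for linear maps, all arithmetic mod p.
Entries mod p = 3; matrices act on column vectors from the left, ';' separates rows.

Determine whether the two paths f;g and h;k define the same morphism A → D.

Answer: COMMUTES

Work:
Along f;g (path 1):
  e0=[1,0,0] f-->[0,2,2] g-->[0,2]
  e1=[0,1,0] f-->[0,2,1] g-->[0,1]
  e2=[0,0,1] f-->[0,0,2] g-->[0,2]
  ⟦path⟧₁ = ⟨0 0 0; 2 1 2⟩
Along h;k (path 2):
  e0=[1,0,0] h-->[2,1,0] k-->[0,2]
  e1=[0,1,0] h-->[0,1,2] k-->[0,1]
  e2=[0,0,1] h-->[1,0,0] k-->[0,2]
  ⟦path⟧₂ = ⟨0 0 0; 2 1 2⟩
Equal? same morphism ✓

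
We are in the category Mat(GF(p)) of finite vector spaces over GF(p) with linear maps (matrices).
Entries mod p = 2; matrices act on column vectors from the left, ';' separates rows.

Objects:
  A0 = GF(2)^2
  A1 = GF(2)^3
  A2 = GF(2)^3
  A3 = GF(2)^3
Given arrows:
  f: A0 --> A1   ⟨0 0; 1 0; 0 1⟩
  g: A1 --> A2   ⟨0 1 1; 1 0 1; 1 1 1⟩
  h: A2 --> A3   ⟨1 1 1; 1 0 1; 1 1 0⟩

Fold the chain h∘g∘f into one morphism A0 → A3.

Answer: ⟨0 1; 0 0; 1 0⟩

Derivation:
  e0=[1,0] f-->[0,1,0] g-->[1,0,1] h-->[0,0,1]
  e1=[0,1] f-->[0,0,1] g-->[1,1,1] h-->[1,0,0]
⟦path⟧: ⟨0 1; 0 0; 1 0⟩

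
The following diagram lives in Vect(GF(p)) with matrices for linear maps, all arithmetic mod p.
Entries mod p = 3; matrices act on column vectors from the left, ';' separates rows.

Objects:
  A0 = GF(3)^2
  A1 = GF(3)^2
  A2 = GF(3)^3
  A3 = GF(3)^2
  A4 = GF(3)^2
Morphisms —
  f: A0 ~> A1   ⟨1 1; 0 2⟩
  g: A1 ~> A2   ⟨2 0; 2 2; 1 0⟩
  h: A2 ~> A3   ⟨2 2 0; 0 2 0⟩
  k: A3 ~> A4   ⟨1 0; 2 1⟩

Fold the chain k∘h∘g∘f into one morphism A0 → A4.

Answer: ⟨2 1; 2 2⟩

Derivation:
  e0=⟨1,0⟩ f~>⟨1,0⟩ g~>⟨2,2,1⟩ h~>⟨2,1⟩ k~>⟨2,2⟩
  e1=⟨0,1⟩ f~>⟨1,2⟩ g~>⟨2,0,1⟩ h~>⟨1,0⟩ k~>⟨1,2⟩
result: ⟨2 1; 2 2⟩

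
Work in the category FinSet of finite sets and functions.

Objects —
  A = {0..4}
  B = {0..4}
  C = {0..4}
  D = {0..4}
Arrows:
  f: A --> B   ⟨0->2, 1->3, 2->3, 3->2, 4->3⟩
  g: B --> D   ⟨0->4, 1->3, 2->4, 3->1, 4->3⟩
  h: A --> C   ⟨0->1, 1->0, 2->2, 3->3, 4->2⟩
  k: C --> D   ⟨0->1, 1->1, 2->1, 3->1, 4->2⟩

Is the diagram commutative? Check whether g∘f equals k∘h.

Answer: DOES NOT COMMUTE

Derivation:
Along f;g (path 1):
  0 f-->2 g-->4
  1 f-->3 g-->1
  2 f-->3 g-->1
  3 f-->2 g-->4
  4 f-->3 g-->1
  composite₁ = ⟨0->4, 1->1, 2->1, 3->4, 4->1⟩
Along h;k (path 2):
  0 h-->1 k-->1
  1 h-->0 k-->1
  2 h-->2 k-->1
  3 h-->3 k-->1
  4 h-->2 k-->1
  composite₂ = ⟨0->1, 1->1, 2->1, 3->1, 4->1⟩
Equal? differ; not commutative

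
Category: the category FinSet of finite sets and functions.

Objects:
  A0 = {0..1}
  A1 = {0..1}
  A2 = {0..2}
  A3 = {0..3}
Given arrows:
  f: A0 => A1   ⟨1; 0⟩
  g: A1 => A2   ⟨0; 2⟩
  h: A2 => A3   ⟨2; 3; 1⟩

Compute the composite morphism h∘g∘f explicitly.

  0 f=>1 g=>2 h=>1
  1 f=>0 g=>0 h=>2
result: ⟨1; 2⟩

Answer: ⟨1; 2⟩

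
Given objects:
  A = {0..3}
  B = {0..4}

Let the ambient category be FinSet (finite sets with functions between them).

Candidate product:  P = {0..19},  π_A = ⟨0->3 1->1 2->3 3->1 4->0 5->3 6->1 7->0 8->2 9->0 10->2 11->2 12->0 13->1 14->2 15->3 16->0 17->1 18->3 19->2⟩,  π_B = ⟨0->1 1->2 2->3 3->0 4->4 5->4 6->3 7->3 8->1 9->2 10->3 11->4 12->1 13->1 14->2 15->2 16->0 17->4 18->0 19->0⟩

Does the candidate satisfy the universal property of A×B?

Answer: VALID PRODUCT

Derivation:
|A|·|B| = 4·5 = 20;  |P| = 20
Check the pairing map k ↦ (π_A(k), π_B(k)):
  0 -> (3,1)
  1 -> (1,2)
  2 -> (3,3)
  3 -> (1,0)
  4 -> (0,4)
  5 -> (3,4)
  6 -> (1,3)
  7 -> (0,3)
  8 -> (2,1)
  9 -> (0,2)
  10 -> (2,3)
  11 -> (2,4)
  12 -> (0,1)
  13 -> (1,1)
  14 -> (2,2)
  15 -> (3,2)
  16 -> (0,0)
  17 -> (1,4)
  18 -> (3,0)
  19 -> (2,0)
distinct pairs in image: 20 / 20 needed
  → bijection onto A×B; projections well-typed.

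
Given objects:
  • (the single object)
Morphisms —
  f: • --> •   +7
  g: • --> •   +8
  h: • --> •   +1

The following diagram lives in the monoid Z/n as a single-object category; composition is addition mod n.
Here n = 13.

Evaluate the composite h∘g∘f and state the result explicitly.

Answer: +3

Work:
  0 +7≡7 +8≡2 +1≡3  (mod 13)
composite: +3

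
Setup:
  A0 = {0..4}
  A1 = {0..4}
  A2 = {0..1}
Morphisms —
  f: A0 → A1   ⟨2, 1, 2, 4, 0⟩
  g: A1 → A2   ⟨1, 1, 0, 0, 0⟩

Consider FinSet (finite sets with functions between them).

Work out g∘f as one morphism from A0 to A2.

Answer: ⟨0, 1, 0, 0, 1⟩

Derivation:
  0 f→2 g→0
  1 f→1 g→1
  2 f→2 g→0
  3 f→4 g→0
  4 f→0 g→1
result: ⟨0, 1, 0, 0, 1⟩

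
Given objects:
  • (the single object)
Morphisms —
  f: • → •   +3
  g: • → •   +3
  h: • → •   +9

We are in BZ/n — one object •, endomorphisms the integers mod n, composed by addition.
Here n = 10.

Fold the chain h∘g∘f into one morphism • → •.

Answer: +5

Derivation:
  0 +3≡3 +3≡6 +9≡5  (mod 10)
result: +5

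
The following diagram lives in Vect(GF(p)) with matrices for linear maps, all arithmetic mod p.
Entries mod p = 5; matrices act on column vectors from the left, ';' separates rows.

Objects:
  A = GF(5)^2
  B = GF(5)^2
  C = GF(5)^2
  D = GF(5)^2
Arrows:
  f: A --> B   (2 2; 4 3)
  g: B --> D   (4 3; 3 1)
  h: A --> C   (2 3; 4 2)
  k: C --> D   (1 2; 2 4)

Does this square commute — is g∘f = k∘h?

Along f;g (path 1):
  e0=(1,0) f-->(2,4) g-->(0,0)
  e1=(0,1) f-->(2,3) g-->(2,4)
  composite₁ = (0 2; 0 4)
Along h;k (path 2):
  e0=(1,0) h-->(2,4) k-->(0,0)
  e1=(0,1) h-->(3,2) k-->(2,4)
  composite₂ = (0 2; 0 4)
Equal? same morphism ✓

Answer: COMMUTES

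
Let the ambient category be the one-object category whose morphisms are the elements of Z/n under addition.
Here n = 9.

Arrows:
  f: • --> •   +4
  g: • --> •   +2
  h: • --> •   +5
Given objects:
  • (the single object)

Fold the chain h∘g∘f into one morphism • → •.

Answer: +2

Derivation:
  0 +4≡4 +2≡6 +5≡2  (mod 9)
composite: +2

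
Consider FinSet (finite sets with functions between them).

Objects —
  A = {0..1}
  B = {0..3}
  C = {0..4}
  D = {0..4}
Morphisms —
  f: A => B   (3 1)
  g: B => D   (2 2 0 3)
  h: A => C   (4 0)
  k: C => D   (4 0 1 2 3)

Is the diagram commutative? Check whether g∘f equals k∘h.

Along f;g (path 1):
  0 f=>3 g=>3
  1 f=>1 g=>2
  composite₁ = (3 2)
Along h;k (path 2):
  0 h=>4 k=>3
  1 h=>0 k=>4
  composite₂ = (3 4)
Equal? differ; not commutative

Answer: DOES NOT COMMUTE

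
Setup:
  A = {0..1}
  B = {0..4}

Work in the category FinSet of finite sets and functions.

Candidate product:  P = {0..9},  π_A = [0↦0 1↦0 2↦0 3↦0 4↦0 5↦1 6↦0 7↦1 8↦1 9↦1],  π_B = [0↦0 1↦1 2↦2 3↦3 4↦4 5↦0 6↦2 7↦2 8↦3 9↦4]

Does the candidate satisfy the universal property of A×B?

|A|·|B| = 2·5 = 10;  |P| = 10
Check the pairing map k ↦ (π_A(k), π_B(k)):
  0 ↦ (0,0)
  1 ↦ (0,1)
  2 ↦ (0,2)
  3 ↦ (0,3)
  4 ↦ (0,4)
  5 ↦ (1,0)
  6 ↦ (0,2)  ✗ repeats pair of k=2
  7 ↦ (1,2)
  8 ↦ (1,3)
  9 ↦ (1,4)
distinct pairs in image: 9 / 10 needed
  → (0,2) hit at k=2 and k=6

Answer: NOT A VALID PRODUCT — duplicate pair at indices 2,6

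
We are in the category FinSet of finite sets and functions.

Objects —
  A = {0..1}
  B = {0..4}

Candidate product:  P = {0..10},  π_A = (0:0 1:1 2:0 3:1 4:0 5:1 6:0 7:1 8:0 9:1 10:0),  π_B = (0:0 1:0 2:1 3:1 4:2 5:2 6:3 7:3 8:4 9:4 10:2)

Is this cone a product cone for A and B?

|A|·|B| = 2·5 = 10;  |P| = 11
  → cardinalities differ; no bijection possible.

Answer: NOT A VALID PRODUCT — |P|=11 ≠ |A|·|B|=10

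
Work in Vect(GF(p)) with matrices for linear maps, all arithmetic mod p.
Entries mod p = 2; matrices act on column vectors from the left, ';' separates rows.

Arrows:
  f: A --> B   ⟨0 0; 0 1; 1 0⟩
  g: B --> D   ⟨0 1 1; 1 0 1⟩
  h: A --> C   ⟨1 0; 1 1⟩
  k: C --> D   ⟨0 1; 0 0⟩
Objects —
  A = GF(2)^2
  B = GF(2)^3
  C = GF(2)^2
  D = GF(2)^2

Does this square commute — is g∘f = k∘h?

Answer: DOES NOT COMMUTE

Work:
1) trace f;g:
  e0=[1,0] f-->[0,0,1] g-->[1,1]
  e1=[0,1] f-->[0,1,0] g-->[1,0]
  result₁ = ⟨1 1; 1 0⟩
2) trace h;k:
  e0=[1,0] h-->[1,1] k-->[1,0]
  e1=[0,1] h-->[0,1] k-->[1,0]
  result₂ = ⟨1 1; 0 0⟩
Equal? NO — does not commute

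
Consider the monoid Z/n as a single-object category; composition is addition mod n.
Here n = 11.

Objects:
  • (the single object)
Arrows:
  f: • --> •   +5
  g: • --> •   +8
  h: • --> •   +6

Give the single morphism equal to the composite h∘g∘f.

Answer: +8

Trace:
  0 +5≡5 +8≡2 +6≡8  (mod 11)
⟦path⟧: +8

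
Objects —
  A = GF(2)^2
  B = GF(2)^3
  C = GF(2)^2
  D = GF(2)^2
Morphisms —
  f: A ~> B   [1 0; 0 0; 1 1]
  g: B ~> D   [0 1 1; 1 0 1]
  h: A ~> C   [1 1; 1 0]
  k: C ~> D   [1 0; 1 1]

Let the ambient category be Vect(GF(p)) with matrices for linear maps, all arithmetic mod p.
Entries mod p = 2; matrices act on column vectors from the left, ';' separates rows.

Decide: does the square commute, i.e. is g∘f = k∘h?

Along f;g (path 1):
  e0=⟨1,0⟩ f~>⟨1,0,1⟩ g~>⟨1,0⟩
  e1=⟨0,1⟩ f~>⟨0,0,1⟩ g~>⟨1,1⟩
  ⟦path⟧₁ = [1 1; 0 1]
Along h;k (path 2):
  e0=⟨1,0⟩ h~>⟨1,1⟩ k~>⟨1,0⟩
  e1=⟨0,1⟩ h~>⟨1,0⟩ k~>⟨1,1⟩
  ⟦path⟧₂ = [1 1; 0 1]
Equal? same morphism ✓

Answer: COMMUTES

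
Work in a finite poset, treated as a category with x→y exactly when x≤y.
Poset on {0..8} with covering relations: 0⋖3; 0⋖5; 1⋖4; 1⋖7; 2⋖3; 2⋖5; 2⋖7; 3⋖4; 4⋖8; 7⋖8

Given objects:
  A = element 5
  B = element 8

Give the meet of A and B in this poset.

Lower bounds of A=5 and B=8: {0,2}
  maximal lower bounds 0 and 2 are incomparable: neither 0<=2 nor 2<=0
→ no greatest lower bound exists

Answer: NO MEET EXISTS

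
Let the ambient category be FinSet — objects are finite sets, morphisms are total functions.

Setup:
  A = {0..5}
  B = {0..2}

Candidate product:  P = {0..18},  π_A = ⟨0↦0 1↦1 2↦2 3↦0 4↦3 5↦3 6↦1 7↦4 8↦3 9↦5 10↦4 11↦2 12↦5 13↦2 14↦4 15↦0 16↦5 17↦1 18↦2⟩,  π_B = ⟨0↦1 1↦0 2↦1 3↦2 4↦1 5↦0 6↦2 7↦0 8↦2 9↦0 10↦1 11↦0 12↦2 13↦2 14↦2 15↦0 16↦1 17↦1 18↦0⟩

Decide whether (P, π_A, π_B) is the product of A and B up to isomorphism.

|A|·|B| = 6·3 = 18;  |P| = 19
  → cardinalities differ; no bijection possible.

Answer: NOT A VALID PRODUCT — |P|=19 ≠ |A|·|B|=18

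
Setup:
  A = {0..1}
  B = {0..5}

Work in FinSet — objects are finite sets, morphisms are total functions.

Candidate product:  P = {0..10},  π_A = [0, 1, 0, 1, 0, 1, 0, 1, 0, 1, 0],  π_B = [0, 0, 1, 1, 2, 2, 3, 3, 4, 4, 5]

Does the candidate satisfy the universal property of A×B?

Answer: NOT A VALID PRODUCT — |P|=11 ≠ |A|·|B|=12

Trace:
|A|·|B| = 2·6 = 12;  |P| = 11
  → cardinalities differ; no bijection possible.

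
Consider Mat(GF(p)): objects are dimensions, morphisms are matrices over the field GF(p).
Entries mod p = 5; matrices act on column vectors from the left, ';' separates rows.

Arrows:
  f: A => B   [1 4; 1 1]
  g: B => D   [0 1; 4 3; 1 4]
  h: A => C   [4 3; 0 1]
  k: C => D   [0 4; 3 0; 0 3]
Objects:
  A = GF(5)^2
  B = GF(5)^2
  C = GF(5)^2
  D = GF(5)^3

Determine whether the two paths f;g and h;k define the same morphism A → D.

Answer: DOES NOT COMMUTE

Derivation:
Path 1 = f;g:
  e0=[1,0] f=>[1,1] g=>[1,2,0]
  e1=[0,1] f=>[4,1] g=>[1,4,3]
  composite₁ = [1 1; 2 4; 0 3]
Path 2 = h;k:
  e0=[1,0] h=>[4,0] k=>[0,2,0]
  e1=[0,1] h=>[3,1] k=>[4,4,3]
  composite₂ = [0 4; 2 4; 0 3]
Equal? differ; not commutative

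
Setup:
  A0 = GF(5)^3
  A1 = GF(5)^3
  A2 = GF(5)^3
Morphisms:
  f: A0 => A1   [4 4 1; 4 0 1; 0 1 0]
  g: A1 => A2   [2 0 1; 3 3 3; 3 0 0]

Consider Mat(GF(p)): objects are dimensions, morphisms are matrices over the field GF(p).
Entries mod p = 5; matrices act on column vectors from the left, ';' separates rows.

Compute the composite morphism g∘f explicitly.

Answer: [3 4 2; 4 0 1; 2 2 3]

Work:
  e0=⟨1,0,0⟩ f=>⟨4,4,0⟩ g=>⟨3,4,2⟩
  e1=⟨0,1,0⟩ f=>⟨4,0,1⟩ g=>⟨4,0,2⟩
  e2=⟨0,0,1⟩ f=>⟨1,1,0⟩ g=>⟨2,1,3⟩
result: [3 4 2; 4 0 1; 2 2 3]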